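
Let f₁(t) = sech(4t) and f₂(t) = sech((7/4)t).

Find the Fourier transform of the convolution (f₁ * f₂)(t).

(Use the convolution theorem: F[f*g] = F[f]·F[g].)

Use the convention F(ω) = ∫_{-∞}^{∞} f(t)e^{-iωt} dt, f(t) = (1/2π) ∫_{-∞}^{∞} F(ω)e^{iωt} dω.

F[f₁*f₂](ω) = \frac{\pi^{2}}{7 \cosh{\left(\frac{\pi \omega}{8} \right)} \cosh{\left(\frac{2 \pi \omega}{7} \right)}}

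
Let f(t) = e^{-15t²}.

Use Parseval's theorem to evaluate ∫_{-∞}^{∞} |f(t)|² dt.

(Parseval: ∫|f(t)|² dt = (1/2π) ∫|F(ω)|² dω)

∫|f(t)|² dt = \frac{\sqrt{30} \sqrt{\pi}}{30}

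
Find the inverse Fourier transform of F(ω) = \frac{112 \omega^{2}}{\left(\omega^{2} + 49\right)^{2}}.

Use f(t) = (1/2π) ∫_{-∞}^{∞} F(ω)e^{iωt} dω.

f(t) = 4 \left(1 - 7 \left|{t}\right|\right) e^{- 7 \left|{t}\right|}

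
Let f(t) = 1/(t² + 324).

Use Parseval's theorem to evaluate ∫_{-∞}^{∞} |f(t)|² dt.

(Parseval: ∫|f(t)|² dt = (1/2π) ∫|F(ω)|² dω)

∫|f(t)|² dt = \frac{\pi}{11664}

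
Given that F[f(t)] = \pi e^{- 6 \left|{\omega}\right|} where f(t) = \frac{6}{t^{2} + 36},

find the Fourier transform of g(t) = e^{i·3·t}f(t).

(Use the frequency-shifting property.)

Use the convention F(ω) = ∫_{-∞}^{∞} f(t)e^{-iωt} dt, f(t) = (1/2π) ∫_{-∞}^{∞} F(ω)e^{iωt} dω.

F[g](ω) = \pi e^{- 6 \left|{\omega - 3}\right|}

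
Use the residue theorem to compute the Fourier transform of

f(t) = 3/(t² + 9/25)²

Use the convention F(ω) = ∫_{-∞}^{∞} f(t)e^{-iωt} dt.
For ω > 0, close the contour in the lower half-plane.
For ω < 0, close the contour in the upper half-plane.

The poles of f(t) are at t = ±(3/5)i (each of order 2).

Let g(z) = f(z)e^{-iωz}; for large |z| the factor e^{-iωz} decays in the lower half-plane when ω > 0 and in the upper half-plane when ω < 0.

Case ω > 0 (lower half-plane, clockwise contour ⇒ F(ω) = -2πi·ΣRes):
  Res_{z = - \frac{3 i}{5}} g(z) = \frac{25 i \left(3 \omega + 5\right) e^{- \frac{3 \omega}{5}}}{36} (pole of order 2)
  F(ω) = -2πi·ΣRes = \frac{25 \pi \left(3 \omega + 5\right) e^{- \frac{3 \omega}{5}}}{18}

Case ω < 0 (upper half-plane, counterclockwise contour ⇒ F(ω) = +2πi·ΣRes):
  Res_{z = \frac{3 i}{5}} g(z) = \frac{25 i \left(3 \omega - 5\right) e^{\frac{3 \omega}{5}}}{36} (pole of order 2)
  F(ω) = 2πi·ΣRes = \frac{25 \pi \left(5 - 3 \omega\right) e^{\frac{3 \omega}{5}}}{18}

Both cases combine into a single formula in |ω|:

F(ω) = \frac{25 \pi \left(3 \left|{\omega}\right| + 5\right) e^{- \frac{3 \left|{\omega}\right|}{5}}}{18}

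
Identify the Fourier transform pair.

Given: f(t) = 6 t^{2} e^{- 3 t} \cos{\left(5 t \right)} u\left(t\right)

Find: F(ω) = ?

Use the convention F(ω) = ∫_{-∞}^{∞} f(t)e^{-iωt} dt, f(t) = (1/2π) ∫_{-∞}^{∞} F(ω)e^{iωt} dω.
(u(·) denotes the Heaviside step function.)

F(ω) = \frac{12 \left(- 75 i \omega + \left(i \omega + 3\right)^{3} - 225\right)}{\left(\left(i \omega + 3\right)^{2} + 25\right)^{3}}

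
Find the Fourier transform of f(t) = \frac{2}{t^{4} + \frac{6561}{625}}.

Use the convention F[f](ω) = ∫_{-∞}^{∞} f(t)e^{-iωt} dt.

F(ω) = \frac{250 \pi e^{- \frac{9 \sqrt{2} \left|{\omega}\right|}{10}} \sin{\left(\frac{9 \sqrt{2} \left|{\omega}\right|}{10} + \frac{\pi}{4} \right)}}{729}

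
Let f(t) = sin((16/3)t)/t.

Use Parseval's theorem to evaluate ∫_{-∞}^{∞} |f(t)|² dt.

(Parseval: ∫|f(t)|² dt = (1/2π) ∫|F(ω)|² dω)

∫|f(t)|² dt = \frac{16 \pi}{3}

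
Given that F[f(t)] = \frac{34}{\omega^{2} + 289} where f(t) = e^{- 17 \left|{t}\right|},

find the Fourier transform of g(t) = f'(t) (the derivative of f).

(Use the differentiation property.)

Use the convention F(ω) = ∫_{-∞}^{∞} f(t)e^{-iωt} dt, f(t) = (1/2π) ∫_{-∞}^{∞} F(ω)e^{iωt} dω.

F[g](ω) = \frac{34 i \omega}{\omega^{2} + 289}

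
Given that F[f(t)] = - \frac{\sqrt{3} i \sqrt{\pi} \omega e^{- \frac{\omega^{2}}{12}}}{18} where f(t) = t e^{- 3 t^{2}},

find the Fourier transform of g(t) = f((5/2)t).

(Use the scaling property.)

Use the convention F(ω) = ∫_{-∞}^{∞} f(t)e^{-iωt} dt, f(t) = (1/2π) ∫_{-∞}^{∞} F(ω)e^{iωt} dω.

F[g](ω) = - \frac{2 \sqrt{3} i \sqrt{\pi} \omega e^{- \frac{\omega^{2}}{75}}}{225}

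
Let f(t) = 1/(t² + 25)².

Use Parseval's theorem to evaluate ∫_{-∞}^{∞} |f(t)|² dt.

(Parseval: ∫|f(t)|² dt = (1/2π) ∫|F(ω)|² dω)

∫|f(t)|² dt = \frac{\pi}{250000}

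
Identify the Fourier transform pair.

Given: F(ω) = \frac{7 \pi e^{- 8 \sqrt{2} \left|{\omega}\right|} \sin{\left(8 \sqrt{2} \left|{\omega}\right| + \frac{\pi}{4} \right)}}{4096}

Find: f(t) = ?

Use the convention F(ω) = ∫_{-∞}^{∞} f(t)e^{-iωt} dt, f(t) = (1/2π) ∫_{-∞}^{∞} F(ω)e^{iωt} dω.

f(t) = \frac{7}{t^{4} + 65536}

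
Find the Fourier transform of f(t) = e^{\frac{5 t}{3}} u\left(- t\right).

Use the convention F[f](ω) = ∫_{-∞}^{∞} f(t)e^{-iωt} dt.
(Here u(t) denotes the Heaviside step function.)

F(ω) = - \frac{3}{3 i \omega - 5}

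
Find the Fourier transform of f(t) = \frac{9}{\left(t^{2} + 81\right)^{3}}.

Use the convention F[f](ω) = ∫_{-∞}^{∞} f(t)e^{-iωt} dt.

F(ω) = \frac{\pi \left(27 \omega^{2} + 9 \left|{\omega}\right| + 1\right) e^{- 9 \left|{\omega}\right|}}{17496}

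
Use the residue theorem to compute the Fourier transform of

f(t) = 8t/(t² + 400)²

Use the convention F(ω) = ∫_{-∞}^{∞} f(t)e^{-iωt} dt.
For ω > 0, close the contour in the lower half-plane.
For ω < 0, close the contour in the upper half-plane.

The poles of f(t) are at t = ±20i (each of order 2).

Let g(z) = f(z)e^{-iωz}; for large |z| the factor e^{-iωz} decays in the lower half-plane when ω > 0 and in the upper half-plane when ω < 0.

Case ω > 0 (lower half-plane, clockwise contour ⇒ F(ω) = -2πi·ΣRes):
  Res_{z = - 20 i} g(z) = \frac{\omega e^{- 20 \omega}}{10} (pole of order 2)
  F(ω) = -2πi·ΣRes = - \frac{i \pi \omega e^{- 20 \omega}}{5}

Case ω < 0 (upper half-plane, counterclockwise contour ⇒ F(ω) = +2πi·ΣRes):
  Res_{z = 20 i} g(z) = - \frac{\omega e^{20 \omega}}{10} (pole of order 2)
  F(ω) = 2πi·ΣRes = - \frac{i \pi \omega e^{20 \omega}}{5}

Both cases combine into a single formula in |ω|:

F(ω) = - \frac{i \pi \omega e^{- 20 \left|{\omega}\right|}}{5}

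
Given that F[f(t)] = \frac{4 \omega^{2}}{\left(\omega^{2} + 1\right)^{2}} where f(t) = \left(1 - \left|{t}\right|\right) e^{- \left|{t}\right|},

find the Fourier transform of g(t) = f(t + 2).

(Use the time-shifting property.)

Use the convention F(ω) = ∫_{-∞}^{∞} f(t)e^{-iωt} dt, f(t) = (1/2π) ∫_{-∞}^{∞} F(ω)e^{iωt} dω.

F[g](ω) = \frac{4 \omega^{2} e^{2 i \omega}}{\left(\omega^{2} + 1\right)^{2}}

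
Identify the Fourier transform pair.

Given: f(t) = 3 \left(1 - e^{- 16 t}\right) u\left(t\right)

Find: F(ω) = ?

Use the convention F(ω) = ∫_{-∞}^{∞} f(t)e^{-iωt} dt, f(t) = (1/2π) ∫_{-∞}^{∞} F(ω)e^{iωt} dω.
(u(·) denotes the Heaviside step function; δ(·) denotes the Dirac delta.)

F(ω) = 3 \pi \delta\left(\omega\right) - \frac{48 i}{\omega \left(i \omega + 16\right)}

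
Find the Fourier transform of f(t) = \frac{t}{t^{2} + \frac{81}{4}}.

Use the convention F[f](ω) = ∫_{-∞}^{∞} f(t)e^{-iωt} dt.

F(ω) = - i \pi e^{- \frac{9 \left|{\omega}\right|}{2}} \operatorname{sign}{\left(\omega \right)}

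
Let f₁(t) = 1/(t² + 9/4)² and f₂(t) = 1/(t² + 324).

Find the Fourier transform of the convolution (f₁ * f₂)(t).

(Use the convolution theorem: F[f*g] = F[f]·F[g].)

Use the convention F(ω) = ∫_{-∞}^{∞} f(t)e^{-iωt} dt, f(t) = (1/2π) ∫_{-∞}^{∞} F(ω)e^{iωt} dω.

F[f₁*f₂](ω) = \frac{\pi^{2} \left(3 \left|{\omega}\right| + 2\right) e^{- \frac{39 \left|{\omega}\right|}{2}}}{243}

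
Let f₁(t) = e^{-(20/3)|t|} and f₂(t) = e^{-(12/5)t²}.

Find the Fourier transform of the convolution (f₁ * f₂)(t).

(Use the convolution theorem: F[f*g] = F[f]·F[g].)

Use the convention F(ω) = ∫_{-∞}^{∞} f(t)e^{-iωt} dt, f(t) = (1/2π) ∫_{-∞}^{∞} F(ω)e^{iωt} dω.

F[f₁*f₂](ω) = \frac{20 \sqrt{15} \sqrt{\pi} e^{- \frac{5 \omega^{2}}{48}}}{9 \omega^{2} + 400}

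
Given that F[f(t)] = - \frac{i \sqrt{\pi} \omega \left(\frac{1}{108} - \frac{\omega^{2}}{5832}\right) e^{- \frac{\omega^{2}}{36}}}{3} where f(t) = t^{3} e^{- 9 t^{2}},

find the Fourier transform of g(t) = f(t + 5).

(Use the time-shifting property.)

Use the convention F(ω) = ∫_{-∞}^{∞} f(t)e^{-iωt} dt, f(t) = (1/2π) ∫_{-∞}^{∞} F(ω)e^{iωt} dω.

F[g](ω) = \frac{i \sqrt{\pi} \omega \left(\omega^{2} - 54\right) e^{\frac{\omega \left(- \omega + 180 i\right)}{36}}}{17496}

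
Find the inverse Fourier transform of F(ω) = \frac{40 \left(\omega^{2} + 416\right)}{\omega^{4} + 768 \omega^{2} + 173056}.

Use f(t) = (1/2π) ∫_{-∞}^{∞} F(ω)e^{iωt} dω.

f(t) = e^{- 20 \left|{t}\right|} \cos{\left(4 \left|{t}\right| \right)}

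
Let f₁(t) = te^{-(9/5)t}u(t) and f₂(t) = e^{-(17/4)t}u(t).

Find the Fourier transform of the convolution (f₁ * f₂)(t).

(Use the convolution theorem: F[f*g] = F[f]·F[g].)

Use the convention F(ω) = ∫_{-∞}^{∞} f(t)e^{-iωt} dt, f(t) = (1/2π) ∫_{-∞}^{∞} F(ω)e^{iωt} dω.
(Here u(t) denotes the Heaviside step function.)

F[f₁*f₂](ω) = \frac{100}{\left(4 i \omega + 17\right) \left(5 i \omega + 9\right)^{2}}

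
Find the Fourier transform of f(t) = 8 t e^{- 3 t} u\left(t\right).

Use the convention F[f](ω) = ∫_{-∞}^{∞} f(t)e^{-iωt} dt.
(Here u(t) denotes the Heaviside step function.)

F(ω) = \frac{8}{\left(i \omega + 3\right)^{2}}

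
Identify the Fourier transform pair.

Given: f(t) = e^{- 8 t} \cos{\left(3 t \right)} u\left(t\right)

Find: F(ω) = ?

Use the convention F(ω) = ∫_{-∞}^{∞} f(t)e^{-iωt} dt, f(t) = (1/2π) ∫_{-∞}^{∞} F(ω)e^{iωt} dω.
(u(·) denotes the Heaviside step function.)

F(ω) = \frac{i \omega + 8}{\left(i \omega + 8\right)^{2} + 9}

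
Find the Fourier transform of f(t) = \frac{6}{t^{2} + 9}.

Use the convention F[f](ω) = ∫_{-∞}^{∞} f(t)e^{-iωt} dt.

F(ω) = 2 \pi e^{- 3 \left|{\omega}\right|}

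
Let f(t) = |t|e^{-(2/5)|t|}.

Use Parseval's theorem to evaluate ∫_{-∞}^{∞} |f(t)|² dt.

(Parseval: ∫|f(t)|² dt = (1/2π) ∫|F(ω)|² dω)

∫|f(t)|² dt = \frac{125}{16}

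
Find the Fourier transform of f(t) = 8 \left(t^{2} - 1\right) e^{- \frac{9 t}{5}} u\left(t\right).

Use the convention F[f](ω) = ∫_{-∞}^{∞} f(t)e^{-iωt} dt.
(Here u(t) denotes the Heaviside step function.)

F(ω) = \frac{40 \left(250 i \omega - \left(5 i \omega + 9\right)^{3} + 450\right)}{\left(5 i \omega + 9\right)^{4}}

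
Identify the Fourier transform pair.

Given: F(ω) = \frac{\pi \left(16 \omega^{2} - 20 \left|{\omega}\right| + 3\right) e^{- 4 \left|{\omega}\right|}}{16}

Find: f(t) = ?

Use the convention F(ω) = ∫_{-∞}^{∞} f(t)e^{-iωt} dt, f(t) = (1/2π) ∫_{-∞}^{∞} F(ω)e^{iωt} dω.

f(t) = \frac{2 t^{4}}{\left(t^{2} + 16\right)^{3}}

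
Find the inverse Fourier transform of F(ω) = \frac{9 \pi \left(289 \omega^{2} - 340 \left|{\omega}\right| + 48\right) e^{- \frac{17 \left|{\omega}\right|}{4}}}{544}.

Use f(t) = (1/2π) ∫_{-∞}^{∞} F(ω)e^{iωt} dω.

f(t) = \frac{9 t^{4}}{\left(t^{2} + \frac{289}{16}\right)^{3}}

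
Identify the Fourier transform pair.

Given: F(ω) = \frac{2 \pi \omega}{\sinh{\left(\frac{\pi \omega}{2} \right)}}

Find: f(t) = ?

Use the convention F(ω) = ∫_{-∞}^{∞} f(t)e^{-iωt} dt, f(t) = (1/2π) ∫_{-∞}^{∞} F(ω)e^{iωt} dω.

f(t) = \frac{2}{\cosh^{2}{\left(t \right)}}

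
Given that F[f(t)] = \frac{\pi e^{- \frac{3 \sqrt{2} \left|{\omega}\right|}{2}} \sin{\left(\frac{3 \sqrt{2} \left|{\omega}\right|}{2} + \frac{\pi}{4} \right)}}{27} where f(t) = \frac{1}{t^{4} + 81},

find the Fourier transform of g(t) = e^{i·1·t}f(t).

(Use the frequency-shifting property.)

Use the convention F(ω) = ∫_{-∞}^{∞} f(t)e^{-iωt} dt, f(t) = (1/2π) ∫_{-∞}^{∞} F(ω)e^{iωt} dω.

F[g](ω) = \frac{\pi e^{- \frac{3 \sqrt{2} \left|{\omega - 1}\right|}{2}} \sin{\left(\frac{3 \sqrt{2} \left|{\omega - 1}\right|}{2} + \frac{\pi}{4} \right)}}{27}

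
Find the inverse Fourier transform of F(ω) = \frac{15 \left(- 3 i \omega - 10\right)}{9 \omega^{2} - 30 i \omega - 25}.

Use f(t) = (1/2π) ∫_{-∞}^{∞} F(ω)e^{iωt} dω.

f(t) = 5 \left(\frac{5 t}{3} + 1\right) e^{- \frac{5 t}{3}} u\left(t\right)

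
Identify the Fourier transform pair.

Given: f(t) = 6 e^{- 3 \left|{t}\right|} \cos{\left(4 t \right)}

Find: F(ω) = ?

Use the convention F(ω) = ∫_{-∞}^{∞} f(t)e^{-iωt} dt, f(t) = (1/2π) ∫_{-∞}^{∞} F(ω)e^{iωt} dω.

F(ω) = \frac{36 \left(\omega^{2} + 25\right)}{\omega^{4} - 14 \omega^{2} + 625}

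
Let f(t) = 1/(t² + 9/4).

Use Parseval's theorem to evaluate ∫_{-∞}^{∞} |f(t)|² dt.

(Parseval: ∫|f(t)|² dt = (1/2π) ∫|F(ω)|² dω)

∫|f(t)|² dt = \frac{4 \pi}{27}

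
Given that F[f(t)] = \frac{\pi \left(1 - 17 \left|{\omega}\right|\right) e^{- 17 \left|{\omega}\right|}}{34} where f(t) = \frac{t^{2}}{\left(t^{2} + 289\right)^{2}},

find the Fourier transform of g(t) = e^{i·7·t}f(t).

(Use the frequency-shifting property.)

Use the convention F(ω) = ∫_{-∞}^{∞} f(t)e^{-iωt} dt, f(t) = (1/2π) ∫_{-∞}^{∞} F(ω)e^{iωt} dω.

F[g](ω) = \frac{\pi \left(1 - 17 \left|{\omega - 7}\right|\right) e^{- 17 \left|{\omega - 7}\right|}}{34}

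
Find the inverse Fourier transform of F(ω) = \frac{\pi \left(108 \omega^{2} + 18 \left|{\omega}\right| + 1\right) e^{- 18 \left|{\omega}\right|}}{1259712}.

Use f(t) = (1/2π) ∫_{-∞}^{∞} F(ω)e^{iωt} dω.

f(t) = \frac{4}{\left(t^{2} + 324\right)^{3}}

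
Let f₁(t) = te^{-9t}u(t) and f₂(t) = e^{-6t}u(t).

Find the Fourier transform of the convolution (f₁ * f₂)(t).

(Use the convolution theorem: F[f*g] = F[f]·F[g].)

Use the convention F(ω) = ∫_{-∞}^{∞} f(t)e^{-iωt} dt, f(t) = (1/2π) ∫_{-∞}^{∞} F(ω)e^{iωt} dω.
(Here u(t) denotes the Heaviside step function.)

F[f₁*f₂](ω) = \frac{1}{\left(i \omega + 6\right) \left(i \omega + 9\right)^{2}}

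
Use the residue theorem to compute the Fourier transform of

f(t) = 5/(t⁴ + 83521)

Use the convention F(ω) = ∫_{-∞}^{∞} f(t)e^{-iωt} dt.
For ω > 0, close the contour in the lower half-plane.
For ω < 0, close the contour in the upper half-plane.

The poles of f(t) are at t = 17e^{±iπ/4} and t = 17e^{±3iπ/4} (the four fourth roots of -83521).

Let g(z) = f(z)e^{-iωz}; for large |z| the factor e^{-iωz} decays in the lower half-plane when ω > 0 and in the upper half-plane when ω < 0.

Case ω > 0 (lower half-plane, clockwise contour ⇒ F(ω) = -2πi·ΣRes):
  Res_{z = - \frac{17 \sqrt{2}}{2} - \frac{17 \sqrt{2} i}{2}} g(z) = \frac{5 \sqrt{2} i \left(1 - i\right) e^{\frac{17 \sqrt{2} \omega \left(-1 + i\right)}{2}}}{39304}
  Res_{z = \frac{17 \sqrt{2}}{2} - \frac{17 \sqrt{2} i}{2}} g(z) = \frac{5 \sqrt{2} i \left(1 + i\right) e^{- \frac{17 \sqrt{2} \omega \left(1 + i\right)}{2}}}{39304}
  F(ω) = -2πi·ΣRes = \frac{5 \sqrt{2} \pi \left(1 - i\right) \left(e^{17 \sqrt{2} i \omega} + i\right) e^{- \frac{17 \sqrt{2} \omega \left(1 + i\right)}{2}}}{19652} = \frac{5 \pi e^{- \frac{17 \sqrt{2} \omega}{2}} \sin{\left(\frac{17 \sqrt{2} \omega}{2} + \frac{\pi}{4} \right)}}{4913}

Case ω < 0 (upper half-plane, counterclockwise contour ⇒ F(ω) = +2πi·ΣRes):
  Res_{z = \frac{17 \sqrt{2}}{2} + \frac{17 \sqrt{2} i}{2}} g(z) = \frac{5 \sqrt{2} i \left(-1 + i\right) e^{\frac{17 \sqrt{2} \omega \left(1 - i\right)}{2}}}{39304}
  Res_{z = - \frac{17 \sqrt{2}}{2} + \frac{17 \sqrt{2} i}{2}} g(z) = \frac{5 \sqrt{2} \left(1 - i\right) e^{\frac{17 \sqrt{2} \omega \left(1 + i\right)}{2}}}{39304}
  F(ω) = 2πi·ΣRes = - \frac{5 \sqrt{2} i \pi \left(i \left(1 - i\right) e^{\frac{17 \sqrt{2} \omega \left(1 - i\right)}{2}} - \left(1 - i\right) e^{\frac{17 \sqrt{2} \omega \left(1 + i\right)}{2}}\right)}{19652} = \frac{5 \pi e^{\frac{17 \sqrt{2} \omega}{2}} \cos{\left(\frac{17 \sqrt{2} \omega}{2} + \frac{\pi}{4} \right)}}{4913}

Both cases combine into a single formula in |ω|:

F(ω) = \frac{5 \pi e^{- \frac{17 \sqrt{2} \left|{\omega}\right|}{2}} \sin{\left(\frac{17 \sqrt{2} \left|{\omega}\right|}{2} + \frac{\pi}{4} \right)}}{4913}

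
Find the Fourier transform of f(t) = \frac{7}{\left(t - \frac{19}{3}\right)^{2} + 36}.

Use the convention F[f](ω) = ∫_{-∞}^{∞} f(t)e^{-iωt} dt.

F(ω) = \frac{7 \pi e^{- \frac{19 i \omega}{3} - 6 \left|{\omega}\right|}}{6}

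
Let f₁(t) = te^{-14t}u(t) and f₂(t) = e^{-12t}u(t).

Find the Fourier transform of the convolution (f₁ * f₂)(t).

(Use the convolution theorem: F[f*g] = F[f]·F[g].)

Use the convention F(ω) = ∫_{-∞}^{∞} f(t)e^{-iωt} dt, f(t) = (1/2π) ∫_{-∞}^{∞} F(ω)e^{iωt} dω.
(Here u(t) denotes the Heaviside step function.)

F[f₁*f₂](ω) = \frac{1}{\left(i \omega + 12\right) \left(i \omega + 14\right)^{2}}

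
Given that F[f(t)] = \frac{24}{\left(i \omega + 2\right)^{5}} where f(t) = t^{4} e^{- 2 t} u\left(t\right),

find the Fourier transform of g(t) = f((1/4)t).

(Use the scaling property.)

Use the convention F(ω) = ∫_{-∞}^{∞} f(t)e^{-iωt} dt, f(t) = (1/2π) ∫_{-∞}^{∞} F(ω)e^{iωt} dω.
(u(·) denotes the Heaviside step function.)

F[g](ω) = \frac{3}{\left(2 i \omega + 1\right)^{5}}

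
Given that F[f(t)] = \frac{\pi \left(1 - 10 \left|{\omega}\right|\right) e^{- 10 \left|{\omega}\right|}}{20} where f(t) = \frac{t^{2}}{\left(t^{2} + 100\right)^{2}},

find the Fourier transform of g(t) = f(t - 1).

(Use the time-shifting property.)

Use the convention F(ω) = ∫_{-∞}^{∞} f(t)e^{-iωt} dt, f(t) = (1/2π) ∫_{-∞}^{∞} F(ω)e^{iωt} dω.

F[g](ω) = \frac{\pi \left(1 - 10 \left|{\omega}\right|\right) e^{- i \omega - 10 \left|{\omega}\right|}}{20}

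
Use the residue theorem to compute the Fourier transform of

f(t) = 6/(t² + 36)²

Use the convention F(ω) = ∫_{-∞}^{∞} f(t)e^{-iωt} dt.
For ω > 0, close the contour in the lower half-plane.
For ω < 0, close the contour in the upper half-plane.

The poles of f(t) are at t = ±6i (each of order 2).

Let g(z) = f(z)e^{-iωz}; for large |z| the factor e^{-iωz} decays in the lower half-plane when ω > 0 and in the upper half-plane when ω < 0.

Case ω > 0 (lower half-plane, clockwise contour ⇒ F(ω) = -2πi·ΣRes):
  Res_{z = - 6 i} g(z) = \frac{i \left(6 \omega + 1\right) e^{- 6 \omega}}{144} (pole of order 2)
  F(ω) = -2πi·ΣRes = \frac{\pi \left(6 \omega + 1\right) e^{- 6 \omega}}{72}

Case ω < 0 (upper half-plane, counterclockwise contour ⇒ F(ω) = +2πi·ΣRes):
  Res_{z = 6 i} g(z) = \frac{i \left(6 \omega - 1\right) e^{6 \omega}}{144} (pole of order 2)
  F(ω) = 2πi·ΣRes = \frac{\pi \left(1 - 6 \omega\right) e^{6 \omega}}{72}

Both cases combine into a single formula in |ω|:

F(ω) = \frac{\pi \left(6 \left|{\omega}\right| + 1\right) e^{- 6 \left|{\omega}\right|}}{72}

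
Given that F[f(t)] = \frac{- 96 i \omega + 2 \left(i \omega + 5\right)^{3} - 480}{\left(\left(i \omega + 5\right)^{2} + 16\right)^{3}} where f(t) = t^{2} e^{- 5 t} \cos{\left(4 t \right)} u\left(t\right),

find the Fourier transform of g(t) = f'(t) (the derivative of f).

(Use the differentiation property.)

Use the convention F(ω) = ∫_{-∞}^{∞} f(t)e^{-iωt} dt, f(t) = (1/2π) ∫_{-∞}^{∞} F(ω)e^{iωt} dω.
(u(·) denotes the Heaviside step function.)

F[g](ω) = - \frac{2 i \omega \left(48 i \omega - \left(i \omega + 5\right)^{3} + 240\right)}{\left(\left(i \omega + 5\right)^{2} + 16\right)^{3}}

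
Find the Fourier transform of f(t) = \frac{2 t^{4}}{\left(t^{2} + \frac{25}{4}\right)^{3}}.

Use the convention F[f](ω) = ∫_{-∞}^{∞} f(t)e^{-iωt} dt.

F(ω) = \frac{\pi \left(25 \omega^{2} - 50 \left|{\omega}\right| + 12\right) e^{- \frac{5 \left|{\omega}\right|}{2}}}{40}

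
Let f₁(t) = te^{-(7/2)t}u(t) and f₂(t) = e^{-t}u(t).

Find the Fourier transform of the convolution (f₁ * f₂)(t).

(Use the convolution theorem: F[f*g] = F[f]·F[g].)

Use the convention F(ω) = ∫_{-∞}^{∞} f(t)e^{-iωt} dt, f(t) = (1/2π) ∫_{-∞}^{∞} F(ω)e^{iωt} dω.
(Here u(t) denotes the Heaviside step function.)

F[f₁*f₂](ω) = \frac{4}{\left(i \omega + 1\right) \left(2 i \omega + 7\right)^{2}}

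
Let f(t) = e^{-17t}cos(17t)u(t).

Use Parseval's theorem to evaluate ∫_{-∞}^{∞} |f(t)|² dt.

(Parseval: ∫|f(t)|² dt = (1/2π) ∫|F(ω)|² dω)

∫|f(t)|² dt = \frac{3}{136}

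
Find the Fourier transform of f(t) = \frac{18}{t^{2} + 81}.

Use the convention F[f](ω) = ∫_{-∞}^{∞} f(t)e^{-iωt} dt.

F(ω) = 2 \pi e^{- 9 \left|{\omega}\right|}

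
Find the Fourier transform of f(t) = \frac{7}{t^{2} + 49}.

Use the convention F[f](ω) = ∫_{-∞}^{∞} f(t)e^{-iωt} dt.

F(ω) = \pi e^{- 7 \left|{\omega}\right|}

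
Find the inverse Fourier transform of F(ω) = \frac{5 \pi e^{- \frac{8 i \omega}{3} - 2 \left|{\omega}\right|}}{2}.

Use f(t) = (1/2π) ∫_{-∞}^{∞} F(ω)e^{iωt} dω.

f(t) = \frac{5}{\left(t - \frac{8}{3}\right)^{2} + 4}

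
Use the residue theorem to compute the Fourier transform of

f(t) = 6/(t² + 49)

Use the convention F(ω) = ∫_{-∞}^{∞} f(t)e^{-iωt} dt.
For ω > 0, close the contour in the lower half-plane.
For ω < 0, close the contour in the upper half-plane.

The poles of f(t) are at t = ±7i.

Let g(z) = f(z)e^{-iωz}; for large |z| the factor e^{-iωz} decays in the lower half-plane when ω > 0 and in the upper half-plane when ω < 0.

Case ω > 0 (lower half-plane, clockwise contour ⇒ F(ω) = -2πi·ΣRes):
  Res_{z = - 7 i} g(z) = \frac{3 i e^{- 7 \omega}}{7}
  F(ω) = -2πi·ΣRes = \frac{6 \pi e^{- 7 \omega}}{7}

Case ω < 0 (upper half-plane, counterclockwise contour ⇒ F(ω) = +2πi·ΣRes):
  Res_{z = 7 i} g(z) = - \frac{3 i e^{7 \omega}}{7}
  F(ω) = 2πi·ΣRes = \frac{6 \pi e^{7 \omega}}{7}

Both cases combine into a single formula in |ω|:

F(ω) = \frac{6 \pi e^{- 7 \left|{\omega}\right|}}{7}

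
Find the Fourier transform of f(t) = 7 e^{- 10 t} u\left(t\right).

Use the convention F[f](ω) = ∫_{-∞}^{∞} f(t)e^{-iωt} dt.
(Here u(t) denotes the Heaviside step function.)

F(ω) = \frac{7}{i \omega + 10}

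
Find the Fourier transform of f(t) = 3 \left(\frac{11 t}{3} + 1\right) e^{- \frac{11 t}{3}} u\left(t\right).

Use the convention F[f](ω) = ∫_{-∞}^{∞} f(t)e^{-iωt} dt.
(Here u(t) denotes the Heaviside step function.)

F(ω) = \frac{9 \left(- 3 i \omega - 22\right)}{9 \omega^{2} - 66 i \omega - 121}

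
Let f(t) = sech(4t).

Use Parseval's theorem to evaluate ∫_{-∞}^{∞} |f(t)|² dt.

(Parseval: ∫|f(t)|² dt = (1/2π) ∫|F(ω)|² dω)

∫|f(t)|² dt = \frac{1}{2}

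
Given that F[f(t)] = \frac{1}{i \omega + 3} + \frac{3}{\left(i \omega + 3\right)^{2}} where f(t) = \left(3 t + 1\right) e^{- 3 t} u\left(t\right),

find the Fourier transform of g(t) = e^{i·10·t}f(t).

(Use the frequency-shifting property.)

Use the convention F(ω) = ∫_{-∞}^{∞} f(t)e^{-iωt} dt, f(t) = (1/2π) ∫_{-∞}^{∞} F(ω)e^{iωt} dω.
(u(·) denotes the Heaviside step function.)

F[g](ω) = \frac{3 i \left(\omega - 10\right) + \left(i \left(\omega - 10\right) + 3\right)^{2} + 9}{\left(i \left(\omega - 10\right) + 3\right)^{3}}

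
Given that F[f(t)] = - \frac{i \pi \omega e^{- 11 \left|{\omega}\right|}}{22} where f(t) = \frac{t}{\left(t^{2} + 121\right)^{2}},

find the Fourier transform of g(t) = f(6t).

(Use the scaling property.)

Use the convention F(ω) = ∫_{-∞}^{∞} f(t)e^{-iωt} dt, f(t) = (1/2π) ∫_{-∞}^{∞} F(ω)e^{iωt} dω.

F[g](ω) = - \frac{i \pi \omega e^{- \frac{11 \left|{\omega}\right|}{6}}}{792}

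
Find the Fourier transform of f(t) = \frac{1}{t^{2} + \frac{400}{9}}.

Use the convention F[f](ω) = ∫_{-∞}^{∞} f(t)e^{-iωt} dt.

F(ω) = \frac{3 \pi e^{- \frac{20 \left|{\omega}\right|}{3}}}{20}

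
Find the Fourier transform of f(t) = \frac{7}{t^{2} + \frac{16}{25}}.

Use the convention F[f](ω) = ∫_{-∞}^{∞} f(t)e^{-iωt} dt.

F(ω) = \frac{35 \pi e^{- \frac{4 \left|{\omega}\right|}{5}}}{4}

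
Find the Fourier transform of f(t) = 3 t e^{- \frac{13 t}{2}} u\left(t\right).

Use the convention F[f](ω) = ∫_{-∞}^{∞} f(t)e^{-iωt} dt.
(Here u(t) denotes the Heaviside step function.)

F(ω) = \frac{12}{\left(2 i \omega + 13\right)^{2}}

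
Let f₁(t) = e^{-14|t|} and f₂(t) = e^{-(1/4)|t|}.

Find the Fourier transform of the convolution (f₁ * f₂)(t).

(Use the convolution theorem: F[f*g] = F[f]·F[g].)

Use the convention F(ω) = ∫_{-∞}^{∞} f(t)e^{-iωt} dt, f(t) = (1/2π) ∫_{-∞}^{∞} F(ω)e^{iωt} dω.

F[f₁*f₂](ω) = \frac{224}{\left(\omega^{2} + 196\right) \left(16 \omega^{2} + 1\right)}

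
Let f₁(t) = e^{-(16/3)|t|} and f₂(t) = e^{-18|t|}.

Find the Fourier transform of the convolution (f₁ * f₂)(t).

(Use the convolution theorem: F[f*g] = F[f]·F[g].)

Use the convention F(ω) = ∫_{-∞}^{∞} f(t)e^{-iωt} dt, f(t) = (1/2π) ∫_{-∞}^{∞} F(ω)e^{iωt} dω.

F[f₁*f₂](ω) = \frac{3456}{\left(\omega^{2} + 324\right) \left(9 \omega^{2} + 256\right)}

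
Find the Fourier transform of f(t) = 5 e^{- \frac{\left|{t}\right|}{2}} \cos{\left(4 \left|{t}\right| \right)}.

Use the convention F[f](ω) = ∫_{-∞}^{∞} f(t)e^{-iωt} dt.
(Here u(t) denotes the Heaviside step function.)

F(ω) = \frac{20 \left(4 \omega^{2} + 65\right)}{16 \omega^{4} - 504 \omega^{2} + 4225}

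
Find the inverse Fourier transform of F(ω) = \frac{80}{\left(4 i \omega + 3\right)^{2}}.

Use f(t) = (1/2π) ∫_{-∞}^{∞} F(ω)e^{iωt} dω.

f(t) = 5 t e^{- \frac{3 t}{4}} u\left(t\right)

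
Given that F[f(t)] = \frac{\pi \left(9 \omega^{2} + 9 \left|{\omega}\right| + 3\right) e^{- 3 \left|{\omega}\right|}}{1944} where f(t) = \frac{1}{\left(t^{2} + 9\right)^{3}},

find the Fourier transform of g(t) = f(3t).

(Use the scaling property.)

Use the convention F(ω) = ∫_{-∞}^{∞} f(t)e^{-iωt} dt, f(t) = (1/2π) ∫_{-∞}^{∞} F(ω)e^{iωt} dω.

F[g](ω) = \frac{\pi \left(\omega^{2} + 3 \left|{\omega}\right| + 3\right) e^{- \left|{\omega}\right|}}{5832}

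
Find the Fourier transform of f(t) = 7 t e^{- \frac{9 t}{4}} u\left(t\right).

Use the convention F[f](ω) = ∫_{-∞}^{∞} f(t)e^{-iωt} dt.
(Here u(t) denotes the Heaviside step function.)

F(ω) = \frac{112}{\left(4 i \omega + 9\right)^{2}}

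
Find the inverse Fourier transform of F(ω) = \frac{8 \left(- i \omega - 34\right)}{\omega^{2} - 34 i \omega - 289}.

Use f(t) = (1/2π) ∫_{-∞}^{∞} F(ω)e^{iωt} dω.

f(t) = 8 \left(17 t + 1\right) e^{- 17 t} u\left(t\right)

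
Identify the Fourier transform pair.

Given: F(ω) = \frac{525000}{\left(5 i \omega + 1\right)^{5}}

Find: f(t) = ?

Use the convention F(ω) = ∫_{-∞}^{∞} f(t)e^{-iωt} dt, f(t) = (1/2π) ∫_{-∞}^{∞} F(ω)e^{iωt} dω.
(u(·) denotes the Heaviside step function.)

f(t) = 7 t^{4} e^{- \frac{t}{5}} u\left(t\right)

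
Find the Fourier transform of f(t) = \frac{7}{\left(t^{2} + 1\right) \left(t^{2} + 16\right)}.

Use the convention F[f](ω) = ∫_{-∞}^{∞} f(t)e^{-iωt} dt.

F(ω) = \frac{7 \pi \left(4 e^{3 \left|{\omega}\right|} - 1\right) e^{- 4 \left|{\omega}\right|}}{60}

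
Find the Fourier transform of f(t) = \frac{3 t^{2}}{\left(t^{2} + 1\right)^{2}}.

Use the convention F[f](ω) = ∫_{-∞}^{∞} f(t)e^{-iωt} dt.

F(ω) = \frac{3 \pi \left(1 - \left|{\omega}\right|\right) e^{- \left|{\omega}\right|}}{2}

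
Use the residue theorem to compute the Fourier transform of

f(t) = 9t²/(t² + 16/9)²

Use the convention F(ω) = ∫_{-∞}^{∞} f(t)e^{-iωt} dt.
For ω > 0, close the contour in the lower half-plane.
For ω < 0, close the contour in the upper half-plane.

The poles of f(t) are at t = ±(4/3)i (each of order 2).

Let g(z) = f(z)e^{-iωz}; for large |z| the factor e^{-iωz} decays in the lower half-plane when ω > 0 and in the upper half-plane when ω < 0.

Case ω > 0 (lower half-plane, clockwise contour ⇒ F(ω) = -2πi·ΣRes):
  Res_{z = - \frac{4 i}{3}} g(z) = \frac{9 i \left(3 - 4 \omega\right) e^{- \frac{4 \omega}{3}}}{16} (pole of order 2)
  F(ω) = -2πi·ΣRes = \frac{9 \pi \left(3 - 4 \omega\right) e^{- \frac{4 \omega}{3}}}{8}

Case ω < 0 (upper half-plane, counterclockwise contour ⇒ F(ω) = +2πi·ΣRes):
  Res_{z = \frac{4 i}{3}} g(z) = \frac{9 i \left(- 4 \omega - 3\right) e^{\frac{4 \omega}{3}}}{16} (pole of order 2)
  F(ω) = 2πi·ΣRes = \frac{9 \pi \left(4 \omega + 3\right) e^{\frac{4 \omega}{3}}}{8}

Both cases combine into a single formula in |ω|:

F(ω) = \frac{9 \pi \left(3 - 4 \left|{\omega}\right|\right) e^{- \frac{4 \left|{\omega}\right|}{3}}}{8}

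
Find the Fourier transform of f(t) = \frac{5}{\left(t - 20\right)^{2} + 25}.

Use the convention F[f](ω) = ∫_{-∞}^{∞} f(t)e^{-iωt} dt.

F(ω) = \pi e^{- 20 i \omega - 5 \left|{\omega}\right|}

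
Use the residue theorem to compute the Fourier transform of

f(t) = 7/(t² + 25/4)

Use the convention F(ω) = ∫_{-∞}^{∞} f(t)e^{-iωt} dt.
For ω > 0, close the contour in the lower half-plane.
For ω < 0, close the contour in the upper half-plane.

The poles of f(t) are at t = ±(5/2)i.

Let g(z) = f(z)e^{-iωz}; for large |z| the factor e^{-iωz} decays in the lower half-plane when ω > 0 and in the upper half-plane when ω < 0.

Case ω > 0 (lower half-plane, clockwise contour ⇒ F(ω) = -2πi·ΣRes):
  Res_{z = - \frac{5 i}{2}} g(z) = \frac{7 i e^{- \frac{5 \omega}{2}}}{5}
  F(ω) = -2πi·ΣRes = \frac{14 \pi e^{- \frac{5 \omega}{2}}}{5}

Case ω < 0 (upper half-plane, counterclockwise contour ⇒ F(ω) = +2πi·ΣRes):
  Res_{z = \frac{5 i}{2}} g(z) = - \frac{7 i e^{\frac{5 \omega}{2}}}{5}
  F(ω) = 2πi·ΣRes = \frac{14 \pi e^{\frac{5 \omega}{2}}}{5}

Both cases combine into a single formula in |ω|:

F(ω) = \frac{14 \pi e^{- \frac{5 \left|{\omega}\right|}{2}}}{5}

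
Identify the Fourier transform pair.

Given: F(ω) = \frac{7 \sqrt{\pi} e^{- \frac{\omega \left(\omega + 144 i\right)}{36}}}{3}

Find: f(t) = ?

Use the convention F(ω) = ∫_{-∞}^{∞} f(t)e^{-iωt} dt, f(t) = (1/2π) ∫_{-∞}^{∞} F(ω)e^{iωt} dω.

f(t) = 7 e^{- 9 \left(t - 4\right)^{2}}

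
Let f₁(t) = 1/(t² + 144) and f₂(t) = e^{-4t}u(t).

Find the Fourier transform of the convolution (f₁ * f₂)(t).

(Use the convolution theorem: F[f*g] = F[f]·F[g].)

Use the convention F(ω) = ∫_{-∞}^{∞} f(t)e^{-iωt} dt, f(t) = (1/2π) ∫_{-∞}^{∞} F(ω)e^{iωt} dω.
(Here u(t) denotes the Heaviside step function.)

F[f₁*f₂](ω) = \frac{\pi e^{- 12 \left|{\omega}\right|}}{12 \left(i \omega + 4\right)}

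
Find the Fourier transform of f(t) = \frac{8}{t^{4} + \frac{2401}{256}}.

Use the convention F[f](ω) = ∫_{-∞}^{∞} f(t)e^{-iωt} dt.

F(ω) = \frac{512 \pi e^{- \frac{7 \sqrt{2} \left|{\omega}\right|}{8}} \sin{\left(\frac{7 \sqrt{2} \left|{\omega}\right|}{8} + \frac{\pi}{4} \right)}}{343}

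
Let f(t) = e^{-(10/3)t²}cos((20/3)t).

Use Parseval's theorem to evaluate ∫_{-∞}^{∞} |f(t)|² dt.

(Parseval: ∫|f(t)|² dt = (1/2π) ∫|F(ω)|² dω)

∫|f(t)|² dt = \frac{\sqrt{15} \sqrt{\pi} \left(1 + e^{\frac{20}{3}}\right)}{20 e^{\frac{20}{3}}}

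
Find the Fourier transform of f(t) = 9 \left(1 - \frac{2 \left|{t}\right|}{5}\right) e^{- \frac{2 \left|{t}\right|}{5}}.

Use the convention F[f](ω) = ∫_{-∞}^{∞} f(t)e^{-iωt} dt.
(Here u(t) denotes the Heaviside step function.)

F(ω) = \frac{9000 \omega^{2}}{\left(25 \omega^{2} + 4\right)^{2}}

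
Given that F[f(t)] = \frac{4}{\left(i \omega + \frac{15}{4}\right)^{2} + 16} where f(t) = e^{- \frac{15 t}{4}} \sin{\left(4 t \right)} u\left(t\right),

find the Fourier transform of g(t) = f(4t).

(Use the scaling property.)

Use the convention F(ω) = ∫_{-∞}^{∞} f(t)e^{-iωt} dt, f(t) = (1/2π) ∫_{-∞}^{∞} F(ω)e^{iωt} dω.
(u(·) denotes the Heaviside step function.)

F[g](ω) = \frac{16}{\left(i \omega + 15\right)^{2} + 256}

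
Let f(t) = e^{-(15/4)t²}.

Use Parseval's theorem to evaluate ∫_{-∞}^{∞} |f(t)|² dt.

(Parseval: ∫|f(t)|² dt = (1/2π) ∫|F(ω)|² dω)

∫|f(t)|² dt = \frac{\sqrt{30} \sqrt{\pi}}{15}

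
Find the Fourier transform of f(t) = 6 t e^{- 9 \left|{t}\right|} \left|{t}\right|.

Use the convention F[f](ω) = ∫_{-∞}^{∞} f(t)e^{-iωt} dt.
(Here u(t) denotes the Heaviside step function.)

F(ω) = \frac{24 i \omega \left(\omega^{2} - 243\right)}{\left(\omega^{2} + 81\right)^{3}}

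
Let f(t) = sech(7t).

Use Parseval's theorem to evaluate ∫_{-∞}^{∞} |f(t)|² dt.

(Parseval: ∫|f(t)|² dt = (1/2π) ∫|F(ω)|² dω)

∫|f(t)|² dt = \frac{2}{7}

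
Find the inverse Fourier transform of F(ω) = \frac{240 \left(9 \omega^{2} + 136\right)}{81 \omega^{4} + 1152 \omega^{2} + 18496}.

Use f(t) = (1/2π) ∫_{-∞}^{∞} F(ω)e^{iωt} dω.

f(t) = 4 e^{- \frac{10 \left|{t}\right|}{3}} \cos{\left(2 \left|{t}\right| \right)}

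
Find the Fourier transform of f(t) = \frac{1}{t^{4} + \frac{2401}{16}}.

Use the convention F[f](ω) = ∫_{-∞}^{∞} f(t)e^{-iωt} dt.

F(ω) = \frac{8 \pi e^{- \frac{7 \sqrt{2} \left|{\omega}\right|}{4}} \sin{\left(\frac{7 \sqrt{2} \left|{\omega}\right|}{4} + \frac{\pi}{4} \right)}}{343}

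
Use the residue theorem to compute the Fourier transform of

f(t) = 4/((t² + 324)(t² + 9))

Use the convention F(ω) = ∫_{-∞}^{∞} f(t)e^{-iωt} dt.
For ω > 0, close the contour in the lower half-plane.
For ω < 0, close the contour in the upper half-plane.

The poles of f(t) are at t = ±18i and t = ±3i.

Let g(z) = f(z)e^{-iωz}; for large |z| the factor e^{-iωz} decays in the lower half-plane when ω > 0 and in the upper half-plane when ω < 0.

Case ω > 0 (lower half-plane, clockwise contour ⇒ F(ω) = -2πi·ΣRes):
  Res_{z = - 18 i} g(z) = - \frac{i e^{- 18 \omega}}{2835}
  Res_{z = - 3 i} g(z) = \frac{2 i e^{- 3 \omega}}{945}
  F(ω) = -2πi·ΣRes = \frac{2 \pi \left(6 e^{15 \omega} - 1\right) e^{- 18 \omega}}{2835}

Case ω < 0 (upper half-plane, counterclockwise contour ⇒ F(ω) = +2πi·ΣRes):
  Res_{z = 18 i} g(z) = \frac{i e^{18 \omega}}{2835}
  Res_{z = 3 i} g(z) = - \frac{2 i e^{3 \omega}}{945}
  F(ω) = 2πi·ΣRes = \frac{2 \pi \left(6 - e^{15 \omega}\right) e^{3 \omega}}{2835}

Both cases combine into a single formula in |ω|:

F(ω) = \frac{2 \pi \left(6 e^{15 \left|{\omega}\right|} - 1\right) e^{- 18 \left|{\omega}\right|}}{2835}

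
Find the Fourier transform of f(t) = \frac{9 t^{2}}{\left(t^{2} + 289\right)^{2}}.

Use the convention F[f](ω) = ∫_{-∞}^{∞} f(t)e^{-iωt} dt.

F(ω) = \frac{9 \pi \left(1 - 17 \left|{\omega}\right|\right) e^{- 17 \left|{\omega}\right|}}{34}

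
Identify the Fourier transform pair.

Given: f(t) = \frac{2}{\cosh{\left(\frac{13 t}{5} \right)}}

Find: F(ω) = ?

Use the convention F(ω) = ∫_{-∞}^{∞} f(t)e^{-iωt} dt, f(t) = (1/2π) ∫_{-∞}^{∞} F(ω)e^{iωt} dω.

F(ω) = \frac{10 \pi}{13 \cosh{\left(\frac{5 \pi \omega}{26} \right)}}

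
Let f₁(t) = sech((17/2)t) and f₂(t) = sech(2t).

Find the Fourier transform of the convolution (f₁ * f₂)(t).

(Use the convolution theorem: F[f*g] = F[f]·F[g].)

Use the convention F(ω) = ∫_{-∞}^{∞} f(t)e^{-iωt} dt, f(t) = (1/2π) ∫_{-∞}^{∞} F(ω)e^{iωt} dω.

F[f₁*f₂](ω) = \frac{\pi^{2}}{17 \cosh{\left(\frac{\pi \omega}{17} \right)} \cosh{\left(\frac{\pi \omega}{4} \right)}}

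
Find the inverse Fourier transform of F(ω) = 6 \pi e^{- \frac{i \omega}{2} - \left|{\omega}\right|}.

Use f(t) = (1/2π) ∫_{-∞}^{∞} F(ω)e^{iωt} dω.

f(t) = \frac{6}{\left(t - \frac{1}{2}\right)^{2} + 1}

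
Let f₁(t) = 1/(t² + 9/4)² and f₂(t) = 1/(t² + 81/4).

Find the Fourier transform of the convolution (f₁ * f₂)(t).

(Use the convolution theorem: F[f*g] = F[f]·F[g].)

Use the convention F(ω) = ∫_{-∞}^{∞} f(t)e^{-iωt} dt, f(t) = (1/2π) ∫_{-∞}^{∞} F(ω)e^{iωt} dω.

F[f₁*f₂](ω) = \frac{4 \pi^{2} \left(3 \left|{\omega}\right| + 2\right) e^{- 6 \left|{\omega}\right|}}{243}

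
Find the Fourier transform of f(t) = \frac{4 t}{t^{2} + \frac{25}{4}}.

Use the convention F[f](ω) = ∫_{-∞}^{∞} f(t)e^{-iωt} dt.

F(ω) = - 4 i \pi e^{- \frac{5 \left|{\omega}\right|}{2}} \operatorname{sign}{\left(\omega \right)}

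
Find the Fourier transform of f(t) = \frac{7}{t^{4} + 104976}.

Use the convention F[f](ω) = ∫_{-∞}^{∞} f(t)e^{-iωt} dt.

F(ω) = \frac{7 \pi e^{- 9 \sqrt{2} \left|{\omega}\right|} \sin{\left(9 \sqrt{2} \left|{\omega}\right| + \frac{\pi}{4} \right)}}{5832}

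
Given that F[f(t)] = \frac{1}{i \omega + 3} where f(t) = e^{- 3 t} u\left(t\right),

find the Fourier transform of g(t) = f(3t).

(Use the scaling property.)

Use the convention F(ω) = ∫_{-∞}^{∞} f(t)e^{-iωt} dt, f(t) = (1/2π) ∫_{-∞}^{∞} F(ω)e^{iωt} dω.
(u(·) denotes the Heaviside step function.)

F[g](ω) = \frac{1}{i \omega + 9}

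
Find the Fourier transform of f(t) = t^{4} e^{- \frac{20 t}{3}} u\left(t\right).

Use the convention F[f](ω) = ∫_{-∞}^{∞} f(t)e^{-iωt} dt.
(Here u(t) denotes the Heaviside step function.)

F(ω) = \frac{5832}{\left(3 i \omega + 20\right)^{5}}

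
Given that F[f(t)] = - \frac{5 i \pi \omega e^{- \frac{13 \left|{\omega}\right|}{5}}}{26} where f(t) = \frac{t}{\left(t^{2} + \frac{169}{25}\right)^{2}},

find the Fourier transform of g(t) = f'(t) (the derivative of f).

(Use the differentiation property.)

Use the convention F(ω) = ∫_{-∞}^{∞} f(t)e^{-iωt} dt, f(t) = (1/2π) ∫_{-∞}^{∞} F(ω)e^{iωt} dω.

F[g](ω) = \frac{5 \pi \omega^{2} e^{- \frac{13 \left|{\omega}\right|}{5}}}{26}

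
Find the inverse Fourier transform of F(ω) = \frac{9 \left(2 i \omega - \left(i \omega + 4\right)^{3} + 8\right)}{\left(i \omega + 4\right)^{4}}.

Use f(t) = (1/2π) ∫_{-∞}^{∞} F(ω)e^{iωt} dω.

f(t) = 9 \left(t^{2} - 1\right) e^{- 4 t} u\left(t\right)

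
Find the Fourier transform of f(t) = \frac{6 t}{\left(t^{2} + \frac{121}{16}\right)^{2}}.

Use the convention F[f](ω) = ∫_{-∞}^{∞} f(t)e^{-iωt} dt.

F(ω) = - \frac{12 i \pi \omega e^{- \frac{11 \left|{\omega}\right|}{4}}}{11}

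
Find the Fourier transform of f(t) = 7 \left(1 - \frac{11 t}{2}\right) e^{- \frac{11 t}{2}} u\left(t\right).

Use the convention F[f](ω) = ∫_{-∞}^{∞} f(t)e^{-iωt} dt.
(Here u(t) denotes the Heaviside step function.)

F(ω) = \frac{28 i \omega}{- 4 \omega^{2} + 44 i \omega + 121}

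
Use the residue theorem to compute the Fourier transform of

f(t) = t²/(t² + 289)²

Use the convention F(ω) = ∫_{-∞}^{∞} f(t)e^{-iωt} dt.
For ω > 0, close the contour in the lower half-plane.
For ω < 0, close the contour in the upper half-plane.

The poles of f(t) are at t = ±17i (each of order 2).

Let g(z) = f(z)e^{-iωz}; for large |z| the factor e^{-iωz} decays in the lower half-plane when ω > 0 and in the upper half-plane when ω < 0.

Case ω > 0 (lower half-plane, clockwise contour ⇒ F(ω) = -2πi·ΣRes):
  Res_{z = - 17 i} g(z) = \frac{i \left(1 - 17 \omega\right) e^{- 17 \omega}}{68} (pole of order 2)
  F(ω) = -2πi·ΣRes = \frac{\pi \left(1 - 17 \omega\right) e^{- 17 \omega}}{34}

Case ω < 0 (upper half-plane, counterclockwise contour ⇒ F(ω) = +2πi·ΣRes):
  Res_{z = 17 i} g(z) = \frac{i \left(- 17 \omega - 1\right) e^{17 \omega}}{68} (pole of order 2)
  F(ω) = 2πi·ΣRes = \frac{\pi \left(17 \omega + 1\right) e^{17 \omega}}{34}

Both cases combine into a single formula in |ω|:

F(ω) = \frac{\pi \left(1 - 17 \left|{\omega}\right|\right) e^{- 17 \left|{\omega}\right|}}{34}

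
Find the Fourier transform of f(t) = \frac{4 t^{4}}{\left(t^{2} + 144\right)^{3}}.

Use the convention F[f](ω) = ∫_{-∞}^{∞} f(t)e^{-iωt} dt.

F(ω) = \frac{\pi \left(48 \omega^{2} - 20 \left|{\omega}\right| + 1\right) e^{- 12 \left|{\omega}\right|}}{8}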